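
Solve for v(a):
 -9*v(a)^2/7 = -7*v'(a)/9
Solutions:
 v(a) = -49/(C1 + 81*a)


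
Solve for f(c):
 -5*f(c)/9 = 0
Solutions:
 f(c) = 0


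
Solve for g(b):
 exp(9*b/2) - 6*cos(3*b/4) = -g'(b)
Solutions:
 g(b) = C1 - 2*exp(9*b/2)/9 + 8*sin(3*b/4)


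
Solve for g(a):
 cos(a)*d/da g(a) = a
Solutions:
 g(a) = C1 + Integral(a/cos(a), a)


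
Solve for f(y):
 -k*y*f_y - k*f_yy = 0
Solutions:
 f(y) = C1 + C2*erf(sqrt(2)*y/2)


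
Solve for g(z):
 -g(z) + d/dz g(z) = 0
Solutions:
 g(z) = C1*exp(z)


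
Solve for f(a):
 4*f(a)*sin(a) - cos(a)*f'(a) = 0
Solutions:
 f(a) = C1/cos(a)^4


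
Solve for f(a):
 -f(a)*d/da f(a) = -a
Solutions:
 f(a) = -sqrt(C1 + a^2)
 f(a) = sqrt(C1 + a^2)


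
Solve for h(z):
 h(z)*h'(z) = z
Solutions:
 h(z) = -sqrt(C1 + z^2)
 h(z) = sqrt(C1 + z^2)


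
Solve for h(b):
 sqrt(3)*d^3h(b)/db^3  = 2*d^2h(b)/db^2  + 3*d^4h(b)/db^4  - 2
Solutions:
 h(b) = C1 + C2*b + b^2/2 + (C3*sin(sqrt(21)*b/6) + C4*cos(sqrt(21)*b/6))*exp(sqrt(3)*b/6)


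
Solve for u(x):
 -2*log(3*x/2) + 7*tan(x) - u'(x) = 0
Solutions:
 u(x) = C1 - 2*x*log(x) - 2*x*log(3) + 2*x*log(2) + 2*x - 7*log(cos(x))


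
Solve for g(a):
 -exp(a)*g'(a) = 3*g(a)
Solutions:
 g(a) = C1*exp(3*exp(-a))


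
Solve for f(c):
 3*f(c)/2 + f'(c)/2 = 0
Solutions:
 f(c) = C1*exp(-3*c)


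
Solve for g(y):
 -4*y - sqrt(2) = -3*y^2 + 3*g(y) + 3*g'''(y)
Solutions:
 g(y) = C3*exp(-y) + y^2 - 4*y/3 + (C1*sin(sqrt(3)*y/2) + C2*cos(sqrt(3)*y/2))*exp(y/2) - sqrt(2)/3


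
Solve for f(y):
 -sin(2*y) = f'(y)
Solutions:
 f(y) = C1 + cos(2*y)/2


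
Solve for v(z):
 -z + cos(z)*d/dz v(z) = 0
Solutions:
 v(z) = C1 + Integral(z/cos(z), z)


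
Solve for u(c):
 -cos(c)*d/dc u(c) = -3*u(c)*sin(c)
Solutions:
 u(c) = C1/cos(c)^3


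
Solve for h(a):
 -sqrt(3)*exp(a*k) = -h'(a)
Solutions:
 h(a) = C1 + sqrt(3)*exp(a*k)/k


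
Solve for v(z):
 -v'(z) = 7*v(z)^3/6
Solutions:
 v(z) = -sqrt(3)*sqrt(-1/(C1 - 7*z))
 v(z) = sqrt(3)*sqrt(-1/(C1 - 7*z))


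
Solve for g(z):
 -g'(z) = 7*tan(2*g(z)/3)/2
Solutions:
 g(z) = -3*asin(C1*exp(-7*z/3))/2 + 3*pi/2
 g(z) = 3*asin(C1*exp(-7*z/3))/2


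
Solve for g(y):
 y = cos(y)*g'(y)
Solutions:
 g(y) = C1 + Integral(y/cos(y), y)


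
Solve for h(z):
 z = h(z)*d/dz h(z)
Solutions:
 h(z) = -sqrt(C1 + z^2)
 h(z) = sqrt(C1 + z^2)


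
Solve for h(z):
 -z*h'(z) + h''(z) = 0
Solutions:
 h(z) = C1 + C2*erfi(sqrt(2)*z/2)


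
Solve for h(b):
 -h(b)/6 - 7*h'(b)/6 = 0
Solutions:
 h(b) = C1*exp(-b/7)


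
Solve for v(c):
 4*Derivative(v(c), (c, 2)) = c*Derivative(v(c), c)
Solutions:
 v(c) = C1 + C2*erfi(sqrt(2)*c/4)


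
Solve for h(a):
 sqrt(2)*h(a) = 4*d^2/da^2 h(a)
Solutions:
 h(a) = C1*exp(-2^(1/4)*a/2) + C2*exp(2^(1/4)*a/2)


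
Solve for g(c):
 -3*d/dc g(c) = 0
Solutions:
 g(c) = C1


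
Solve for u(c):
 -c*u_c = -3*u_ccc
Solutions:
 u(c) = C1 + Integral(C2*airyai(3^(2/3)*c/3) + C3*airybi(3^(2/3)*c/3), c)


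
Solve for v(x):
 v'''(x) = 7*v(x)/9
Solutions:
 v(x) = C3*exp(21^(1/3)*x/3) + (C1*sin(3^(5/6)*7^(1/3)*x/6) + C2*cos(3^(5/6)*7^(1/3)*x/6))*exp(-21^(1/3)*x/6)


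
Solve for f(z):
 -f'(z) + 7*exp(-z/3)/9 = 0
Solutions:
 f(z) = C1 - 7*exp(-z/3)/3


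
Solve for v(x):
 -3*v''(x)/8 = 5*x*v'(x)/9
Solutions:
 v(x) = C1 + C2*erf(2*sqrt(15)*x/9)


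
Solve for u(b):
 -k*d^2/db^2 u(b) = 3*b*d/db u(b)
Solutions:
 u(b) = C1 + C2*sqrt(k)*erf(sqrt(6)*b*sqrt(1/k)/2)


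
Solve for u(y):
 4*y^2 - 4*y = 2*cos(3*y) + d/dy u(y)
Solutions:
 u(y) = C1 + 4*y^3/3 - 2*y^2 - 2*sin(3*y)/3


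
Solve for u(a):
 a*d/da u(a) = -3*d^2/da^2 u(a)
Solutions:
 u(a) = C1 + C2*erf(sqrt(6)*a/6)


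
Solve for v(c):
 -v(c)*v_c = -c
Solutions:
 v(c) = -sqrt(C1 + c^2)
 v(c) = sqrt(C1 + c^2)


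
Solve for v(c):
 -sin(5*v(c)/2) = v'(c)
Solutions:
 v(c) = -2*acos((-C1 - exp(5*c))/(C1 - exp(5*c)))/5 + 4*pi/5
 v(c) = 2*acos((-C1 - exp(5*c))/(C1 - exp(5*c)))/5


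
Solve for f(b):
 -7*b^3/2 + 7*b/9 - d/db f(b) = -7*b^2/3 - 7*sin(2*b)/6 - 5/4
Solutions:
 f(b) = C1 - 7*b^4/8 + 7*b^3/9 + 7*b^2/18 + 5*b/4 - 7*cos(2*b)/12


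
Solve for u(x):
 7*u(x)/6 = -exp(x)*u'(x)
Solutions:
 u(x) = C1*exp(7*exp(-x)/6)


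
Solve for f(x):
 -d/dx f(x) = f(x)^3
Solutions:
 f(x) = -sqrt(2)*sqrt(-1/(C1 - x))/2
 f(x) = sqrt(2)*sqrt(-1/(C1 - x))/2


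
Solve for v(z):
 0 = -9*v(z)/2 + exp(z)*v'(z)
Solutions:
 v(z) = C1*exp(-9*exp(-z)/2)


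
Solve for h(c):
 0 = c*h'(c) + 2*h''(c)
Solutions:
 h(c) = C1 + C2*erf(c/2)


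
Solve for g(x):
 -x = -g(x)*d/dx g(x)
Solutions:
 g(x) = -sqrt(C1 + x^2)
 g(x) = sqrt(C1 + x^2)


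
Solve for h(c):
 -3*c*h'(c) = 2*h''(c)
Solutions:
 h(c) = C1 + C2*erf(sqrt(3)*c/2)


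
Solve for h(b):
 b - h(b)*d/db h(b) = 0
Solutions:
 h(b) = -sqrt(C1 + b^2)
 h(b) = sqrt(C1 + b^2)


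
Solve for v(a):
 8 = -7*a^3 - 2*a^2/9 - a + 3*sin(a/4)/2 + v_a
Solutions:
 v(a) = C1 + 7*a^4/4 + 2*a^3/27 + a^2/2 + 8*a + 6*cos(a/4)


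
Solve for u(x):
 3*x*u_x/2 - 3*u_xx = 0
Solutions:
 u(x) = C1 + C2*erfi(x/2)


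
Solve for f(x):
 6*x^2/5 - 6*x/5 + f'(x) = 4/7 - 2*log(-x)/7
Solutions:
 f(x) = C1 - 2*x^3/5 + 3*x^2/5 - 2*x*log(-x)/7 + 6*x/7


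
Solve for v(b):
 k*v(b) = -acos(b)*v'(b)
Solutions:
 v(b) = C1*exp(-k*Integral(1/acos(b), b))


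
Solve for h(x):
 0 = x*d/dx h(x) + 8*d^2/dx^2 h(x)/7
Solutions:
 h(x) = C1 + C2*erf(sqrt(7)*x/4)


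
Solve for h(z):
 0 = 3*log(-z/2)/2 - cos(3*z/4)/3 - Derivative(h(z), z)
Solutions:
 h(z) = C1 + 3*z*log(-z)/2 - 3*z/2 - 3*z*log(2)/2 - 4*sin(3*z/4)/9


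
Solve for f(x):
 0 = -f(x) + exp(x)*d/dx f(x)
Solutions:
 f(x) = C1*exp(-exp(-x))


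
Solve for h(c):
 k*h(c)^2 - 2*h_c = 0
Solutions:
 h(c) = -2/(C1 + c*k)


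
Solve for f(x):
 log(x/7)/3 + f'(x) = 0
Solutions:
 f(x) = C1 - x*log(x)/3 + x/3 + x*log(7)/3


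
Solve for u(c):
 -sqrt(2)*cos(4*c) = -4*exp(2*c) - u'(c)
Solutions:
 u(c) = C1 - 2*exp(2*c) + sqrt(2)*sin(4*c)/4


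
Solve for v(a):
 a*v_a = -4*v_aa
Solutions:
 v(a) = C1 + C2*erf(sqrt(2)*a/4)


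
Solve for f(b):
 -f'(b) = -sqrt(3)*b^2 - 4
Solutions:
 f(b) = C1 + sqrt(3)*b^3/3 + 4*b


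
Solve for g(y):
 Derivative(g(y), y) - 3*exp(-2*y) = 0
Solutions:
 g(y) = C1 - 3*exp(-2*y)/2


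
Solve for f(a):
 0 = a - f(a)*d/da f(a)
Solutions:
 f(a) = -sqrt(C1 + a^2)
 f(a) = sqrt(C1 + a^2)


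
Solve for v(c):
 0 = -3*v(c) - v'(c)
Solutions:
 v(c) = C1*exp(-3*c)


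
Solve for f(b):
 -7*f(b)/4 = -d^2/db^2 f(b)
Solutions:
 f(b) = C1*exp(-sqrt(7)*b/2) + C2*exp(sqrt(7)*b/2)


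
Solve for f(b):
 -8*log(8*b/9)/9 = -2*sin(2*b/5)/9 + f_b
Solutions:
 f(b) = C1 - 8*b*log(b)/9 - 8*b*log(2)/3 + 8*b/9 + 16*b*log(3)/9 - 5*cos(2*b/5)/9


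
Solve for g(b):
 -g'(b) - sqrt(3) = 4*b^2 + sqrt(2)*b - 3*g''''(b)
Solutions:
 g(b) = C1 + C4*exp(3^(2/3)*b/3) - 4*b^3/3 - sqrt(2)*b^2/2 - sqrt(3)*b + (C2*sin(3^(1/6)*b/2) + C3*cos(3^(1/6)*b/2))*exp(-3^(2/3)*b/6)


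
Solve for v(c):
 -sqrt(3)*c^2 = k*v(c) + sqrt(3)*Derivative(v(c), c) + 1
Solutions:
 v(c) = C1*exp(-sqrt(3)*c*k/3) - sqrt(3)*c^2/k + 6*c/k^2 - 1/k - 6*sqrt(3)/k^3


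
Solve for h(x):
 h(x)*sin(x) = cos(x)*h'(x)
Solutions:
 h(x) = C1/cos(x)


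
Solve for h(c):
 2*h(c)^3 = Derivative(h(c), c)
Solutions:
 h(c) = -sqrt(2)*sqrt(-1/(C1 + 2*c))/2
 h(c) = sqrt(2)*sqrt(-1/(C1 + 2*c))/2


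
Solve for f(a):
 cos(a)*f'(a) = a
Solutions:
 f(a) = C1 + Integral(a/cos(a), a)


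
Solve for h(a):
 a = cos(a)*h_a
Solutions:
 h(a) = C1 + Integral(a/cos(a), a)


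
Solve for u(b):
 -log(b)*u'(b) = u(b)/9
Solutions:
 u(b) = C1*exp(-li(b)/9)


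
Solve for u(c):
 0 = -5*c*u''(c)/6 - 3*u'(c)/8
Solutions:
 u(c) = C1 + C2*c^(11/20)


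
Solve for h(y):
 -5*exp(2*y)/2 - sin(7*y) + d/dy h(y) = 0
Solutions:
 h(y) = C1 + 5*exp(2*y)/4 - cos(7*y)/7


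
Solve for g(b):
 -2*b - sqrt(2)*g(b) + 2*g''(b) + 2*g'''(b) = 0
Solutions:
 g(b) = C1*exp(-b*(2*2^(2/3)/(-4 + sqrt(-16 + (4 - 27*sqrt(2))^2) + 27*sqrt(2))^(1/3) + 4 + 2^(1/3)*(-4 + sqrt(-16 + (4 - 27*sqrt(2))^2) + 27*sqrt(2))^(1/3))/12)*sin(2^(1/3)*sqrt(3)*b*(-(-4 + sqrt(-16 + (4 - 27*sqrt(2))^2) + 27*sqrt(2))^(1/3) + 2*2^(1/3)/(-4 + sqrt(-16 + (4 - 27*sqrt(2))^2) + 27*sqrt(2))^(1/3))/12) + C2*exp(-b*(2*2^(2/3)/(-4 + sqrt(-16 + (4 - 27*sqrt(2))^2) + 27*sqrt(2))^(1/3) + 4 + 2^(1/3)*(-4 + sqrt(-16 + (4 - 27*sqrt(2))^2) + 27*sqrt(2))^(1/3))/12)*cos(2^(1/3)*sqrt(3)*b*(-(-4 + sqrt(-16 + (4 - 27*sqrt(2))^2) + 27*sqrt(2))^(1/3) + 2*2^(1/3)/(-4 + sqrt(-16 + (4 - 27*sqrt(2))^2) + 27*sqrt(2))^(1/3))/12) + C3*exp(b*(-2 + 2*2^(2/3)/(-4 + sqrt(-16 + (4 - 27*sqrt(2))^2) + 27*sqrt(2))^(1/3) + 2^(1/3)*(-4 + sqrt(-16 + (4 - 27*sqrt(2))^2) + 27*sqrt(2))^(1/3))/6) - sqrt(2)*b


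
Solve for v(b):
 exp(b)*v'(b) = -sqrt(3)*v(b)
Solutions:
 v(b) = C1*exp(sqrt(3)*exp(-b))


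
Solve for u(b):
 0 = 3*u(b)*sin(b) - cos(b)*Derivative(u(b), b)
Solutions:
 u(b) = C1/cos(b)^3


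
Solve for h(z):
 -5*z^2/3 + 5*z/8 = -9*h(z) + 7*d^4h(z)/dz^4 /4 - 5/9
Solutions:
 h(z) = C1*exp(-sqrt(6)*7^(3/4)*z/7) + C2*exp(sqrt(6)*7^(3/4)*z/7) + C3*sin(sqrt(6)*7^(3/4)*z/7) + C4*cos(sqrt(6)*7^(3/4)*z/7) + 5*z^2/27 - 5*z/72 - 5/81


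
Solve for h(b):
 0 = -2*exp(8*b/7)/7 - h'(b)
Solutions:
 h(b) = C1 - exp(8*b/7)/4


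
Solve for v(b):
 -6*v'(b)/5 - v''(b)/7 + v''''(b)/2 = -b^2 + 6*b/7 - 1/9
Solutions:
 v(b) = C1 + C2*exp(-b*(5*2^(2/3)*2205^(1/3)/(sqrt(1749279) + 1323)^(1/3) + 1050^(1/3)*(sqrt(1749279) + 1323)^(1/3))/210)*sin(3^(1/6)*b*(-3^(2/3)*350^(1/3)*(sqrt(1749279) + 1323)^(1/3) + 15*2^(2/3)*245^(1/3)/(sqrt(1749279) + 1323)^(1/3))/210) + C3*exp(-b*(5*2^(2/3)*2205^(1/3)/(sqrt(1749279) + 1323)^(1/3) + 1050^(1/3)*(sqrt(1749279) + 1323)^(1/3))/210)*cos(3^(1/6)*b*(-3^(2/3)*350^(1/3)*(sqrt(1749279) + 1323)^(1/3) + 15*2^(2/3)*245^(1/3)/(sqrt(1749279) + 1323)^(1/3))/210) + C4*exp(b*(5*2^(2/3)*2205^(1/3)/(sqrt(1749279) + 1323)^(1/3) + 1050^(1/3)*(sqrt(1749279) + 1323)^(1/3))/105) + 5*b^3/18 - 115*b^2/252 + 355*b/1764


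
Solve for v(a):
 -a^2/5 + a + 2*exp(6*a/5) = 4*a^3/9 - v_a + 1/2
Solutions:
 v(a) = C1 + a^4/9 + a^3/15 - a^2/2 + a/2 - 5*exp(6*a/5)/3


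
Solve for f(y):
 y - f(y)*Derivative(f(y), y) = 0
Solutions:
 f(y) = -sqrt(C1 + y^2)
 f(y) = sqrt(C1 + y^2)


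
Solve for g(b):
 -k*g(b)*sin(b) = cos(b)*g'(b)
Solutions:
 g(b) = C1*exp(k*log(cos(b)))


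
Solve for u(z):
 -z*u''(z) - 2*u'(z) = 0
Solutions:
 u(z) = C1 + C2/z


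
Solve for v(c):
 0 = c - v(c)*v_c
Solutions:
 v(c) = -sqrt(C1 + c^2)
 v(c) = sqrt(C1 + c^2)


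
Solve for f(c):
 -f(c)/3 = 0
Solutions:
 f(c) = 0


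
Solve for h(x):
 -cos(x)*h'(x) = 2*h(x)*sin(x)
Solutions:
 h(x) = C1*cos(x)^2


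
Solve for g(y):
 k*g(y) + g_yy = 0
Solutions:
 g(y) = C1*exp(-y*sqrt(-k)) + C2*exp(y*sqrt(-k))


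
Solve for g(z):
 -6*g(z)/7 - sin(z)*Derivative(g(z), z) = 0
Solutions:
 g(z) = C1*(cos(z) + 1)^(3/7)/(cos(z) - 1)^(3/7)


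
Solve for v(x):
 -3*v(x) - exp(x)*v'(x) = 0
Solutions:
 v(x) = C1*exp(3*exp(-x))


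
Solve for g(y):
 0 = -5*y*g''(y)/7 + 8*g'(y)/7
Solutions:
 g(y) = C1 + C2*y^(13/5)


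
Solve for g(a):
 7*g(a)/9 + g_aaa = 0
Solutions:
 g(a) = C3*exp(-21^(1/3)*a/3) + (C1*sin(3^(5/6)*7^(1/3)*a/6) + C2*cos(3^(5/6)*7^(1/3)*a/6))*exp(21^(1/3)*a/6)


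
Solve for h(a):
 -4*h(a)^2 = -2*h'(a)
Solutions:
 h(a) = -1/(C1 + 2*a)


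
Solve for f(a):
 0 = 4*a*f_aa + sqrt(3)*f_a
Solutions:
 f(a) = C1 + C2*a^(1 - sqrt(3)/4)


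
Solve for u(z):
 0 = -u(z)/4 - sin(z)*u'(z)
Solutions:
 u(z) = C1*(cos(z) + 1)^(1/8)/(cos(z) - 1)^(1/8)


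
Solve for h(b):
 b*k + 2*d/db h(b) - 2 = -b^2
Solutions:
 h(b) = C1 - b^3/6 - b^2*k/4 + b


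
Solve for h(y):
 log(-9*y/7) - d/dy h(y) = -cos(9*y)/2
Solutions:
 h(y) = C1 + y*log(-y) - y*log(7) - y + 2*y*log(3) + sin(9*y)/18


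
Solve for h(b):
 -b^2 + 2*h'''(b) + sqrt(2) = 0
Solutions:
 h(b) = C1 + C2*b + C3*b^2 + b^5/120 - sqrt(2)*b^3/12


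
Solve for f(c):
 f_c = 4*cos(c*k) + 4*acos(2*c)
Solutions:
 f(c) = C1 + 4*c*acos(2*c) - 2*sqrt(1 - 4*c^2) + 4*Piecewise((sin(c*k)/k, Ne(k, 0)), (c, True))


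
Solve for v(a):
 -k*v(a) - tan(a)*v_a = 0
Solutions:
 v(a) = C1*exp(-k*log(sin(a)))


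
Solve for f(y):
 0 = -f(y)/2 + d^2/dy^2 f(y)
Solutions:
 f(y) = C1*exp(-sqrt(2)*y/2) + C2*exp(sqrt(2)*y/2)


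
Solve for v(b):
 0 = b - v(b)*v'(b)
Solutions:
 v(b) = -sqrt(C1 + b^2)
 v(b) = sqrt(C1 + b^2)


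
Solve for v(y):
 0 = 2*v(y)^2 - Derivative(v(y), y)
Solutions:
 v(y) = -1/(C1 + 2*y)


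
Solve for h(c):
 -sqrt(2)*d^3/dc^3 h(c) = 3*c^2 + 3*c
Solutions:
 h(c) = C1 + C2*c + C3*c^2 - sqrt(2)*c^5/40 - sqrt(2)*c^4/16


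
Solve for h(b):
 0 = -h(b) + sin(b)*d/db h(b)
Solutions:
 h(b) = C1*sqrt(cos(b) - 1)/sqrt(cos(b) + 1)


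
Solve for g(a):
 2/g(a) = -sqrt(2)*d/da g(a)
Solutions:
 g(a) = -sqrt(C1 - 2*sqrt(2)*a)
 g(a) = sqrt(C1 - 2*sqrt(2)*a)


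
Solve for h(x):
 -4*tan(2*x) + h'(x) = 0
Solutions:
 h(x) = C1 - 2*log(cos(2*x))


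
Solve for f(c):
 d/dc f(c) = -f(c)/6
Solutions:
 f(c) = C1*exp(-c/6)


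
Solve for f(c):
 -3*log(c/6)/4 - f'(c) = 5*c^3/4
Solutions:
 f(c) = C1 - 5*c^4/16 - 3*c*log(c)/4 + 3*c/4 + 3*c*log(6)/4


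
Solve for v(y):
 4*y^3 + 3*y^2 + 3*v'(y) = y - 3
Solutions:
 v(y) = C1 - y^4/3 - y^3/3 + y^2/6 - y


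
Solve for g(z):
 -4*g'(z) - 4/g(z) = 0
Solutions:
 g(z) = -sqrt(C1 - 2*z)
 g(z) = sqrt(C1 - 2*z)


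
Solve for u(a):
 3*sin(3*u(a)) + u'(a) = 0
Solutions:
 u(a) = -acos((-C1 - exp(18*a))/(C1 - exp(18*a)))/3 + 2*pi/3
 u(a) = acos((-C1 - exp(18*a))/(C1 - exp(18*a)))/3


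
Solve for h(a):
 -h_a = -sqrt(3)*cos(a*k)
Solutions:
 h(a) = C1 + sqrt(3)*sin(a*k)/k


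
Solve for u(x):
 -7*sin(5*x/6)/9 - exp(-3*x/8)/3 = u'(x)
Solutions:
 u(x) = C1 + 14*cos(5*x/6)/15 + 8*exp(-3*x/8)/9


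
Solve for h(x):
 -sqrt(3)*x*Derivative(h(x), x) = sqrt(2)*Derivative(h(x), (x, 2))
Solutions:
 h(x) = C1 + C2*erf(6^(1/4)*x/2)


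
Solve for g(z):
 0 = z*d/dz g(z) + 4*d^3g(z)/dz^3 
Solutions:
 g(z) = C1 + Integral(C2*airyai(-2^(1/3)*z/2) + C3*airybi(-2^(1/3)*z/2), z)


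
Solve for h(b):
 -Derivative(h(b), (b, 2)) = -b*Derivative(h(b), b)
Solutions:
 h(b) = C1 + C2*erfi(sqrt(2)*b/2)


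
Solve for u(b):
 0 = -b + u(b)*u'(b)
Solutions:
 u(b) = -sqrt(C1 + b^2)
 u(b) = sqrt(C1 + b^2)


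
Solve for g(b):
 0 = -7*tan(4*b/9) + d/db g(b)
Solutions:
 g(b) = C1 - 63*log(cos(4*b/9))/4


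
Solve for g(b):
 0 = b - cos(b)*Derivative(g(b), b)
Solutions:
 g(b) = C1 + Integral(b/cos(b), b)


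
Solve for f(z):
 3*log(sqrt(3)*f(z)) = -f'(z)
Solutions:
 2*Integral(1/(2*log(_y) + log(3)), (_y, f(z)))/3 = C1 - z


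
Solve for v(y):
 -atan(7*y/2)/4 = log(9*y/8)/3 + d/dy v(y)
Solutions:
 v(y) = C1 - y*log(y)/3 - y*atan(7*y/2)/4 - 2*y*log(3)/3 + y/3 + y*log(2) + log(49*y^2 + 4)/28


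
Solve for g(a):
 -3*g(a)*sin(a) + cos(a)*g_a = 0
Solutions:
 g(a) = C1/cos(a)^3


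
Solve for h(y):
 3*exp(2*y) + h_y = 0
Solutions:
 h(y) = C1 - 3*exp(2*y)/2


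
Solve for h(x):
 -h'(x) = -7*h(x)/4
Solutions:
 h(x) = C1*exp(7*x/4)


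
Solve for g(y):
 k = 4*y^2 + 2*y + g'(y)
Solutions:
 g(y) = C1 + k*y - 4*y^3/3 - y^2


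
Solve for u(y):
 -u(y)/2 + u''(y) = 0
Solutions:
 u(y) = C1*exp(-sqrt(2)*y/2) + C2*exp(sqrt(2)*y/2)


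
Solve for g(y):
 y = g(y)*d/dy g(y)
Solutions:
 g(y) = -sqrt(C1 + y^2)
 g(y) = sqrt(C1 + y^2)


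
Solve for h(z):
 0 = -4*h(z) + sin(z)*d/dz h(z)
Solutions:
 h(z) = C1*(cos(z)^2 - 2*cos(z) + 1)/(cos(z)^2 + 2*cos(z) + 1)


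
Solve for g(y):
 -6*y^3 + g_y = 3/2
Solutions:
 g(y) = C1 + 3*y^4/2 + 3*y/2


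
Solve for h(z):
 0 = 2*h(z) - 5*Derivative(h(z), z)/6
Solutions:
 h(z) = C1*exp(12*z/5)


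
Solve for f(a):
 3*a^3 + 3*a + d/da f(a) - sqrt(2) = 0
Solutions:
 f(a) = C1 - 3*a^4/4 - 3*a^2/2 + sqrt(2)*a


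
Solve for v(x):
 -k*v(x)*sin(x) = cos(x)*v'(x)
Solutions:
 v(x) = C1*exp(k*log(cos(x)))


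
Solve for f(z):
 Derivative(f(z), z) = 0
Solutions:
 f(z) = C1


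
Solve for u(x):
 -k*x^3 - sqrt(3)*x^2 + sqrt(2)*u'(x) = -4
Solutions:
 u(x) = C1 + sqrt(2)*k*x^4/8 + sqrt(6)*x^3/6 - 2*sqrt(2)*x


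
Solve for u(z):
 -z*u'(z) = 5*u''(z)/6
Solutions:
 u(z) = C1 + C2*erf(sqrt(15)*z/5)


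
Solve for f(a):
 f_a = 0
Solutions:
 f(a) = C1


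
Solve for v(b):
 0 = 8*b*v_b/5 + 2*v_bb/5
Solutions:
 v(b) = C1 + C2*erf(sqrt(2)*b)


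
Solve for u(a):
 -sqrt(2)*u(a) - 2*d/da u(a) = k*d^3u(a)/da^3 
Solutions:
 u(a) = C1*exp(2^(1/3)*a*(6^(1/3)*(sqrt(6)*sqrt((27 + 16/k)/k^2) + 9*sqrt(2)/k)^(1/3)/12 - 2^(1/3)*3^(5/6)*I*(sqrt(6)*sqrt((27 + 16/k)/k^2) + 9*sqrt(2)/k)^(1/3)/12 + 4/(k*(-3^(1/3) + 3^(5/6)*I)*(sqrt(6)*sqrt((27 + 16/k)/k^2) + 9*sqrt(2)/k)^(1/3)))) + C2*exp(2^(1/3)*a*(6^(1/3)*(sqrt(6)*sqrt((27 + 16/k)/k^2) + 9*sqrt(2)/k)^(1/3)/12 + 2^(1/3)*3^(5/6)*I*(sqrt(6)*sqrt((27 + 16/k)/k^2) + 9*sqrt(2)/k)^(1/3)/12 - 4/(k*(3^(1/3) + 3^(5/6)*I)*(sqrt(6)*sqrt((27 + 16/k)/k^2) + 9*sqrt(2)/k)^(1/3)))) + C3*exp(6^(1/3)*a*(-2^(1/3)*(sqrt(6)*sqrt((27 + 16/k)/k^2) + 9*sqrt(2)/k)^(1/3) + 4*3^(1/3)/(k*(sqrt(6)*sqrt((27 + 16/k)/k^2) + 9*sqrt(2)/k)^(1/3)))/6)


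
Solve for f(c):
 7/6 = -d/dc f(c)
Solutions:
 f(c) = C1 - 7*c/6


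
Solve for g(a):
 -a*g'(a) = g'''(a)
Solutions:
 g(a) = C1 + Integral(C2*airyai(-a) + C3*airybi(-a), a)


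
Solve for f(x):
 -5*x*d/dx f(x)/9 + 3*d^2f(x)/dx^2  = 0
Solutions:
 f(x) = C1 + C2*erfi(sqrt(30)*x/18)


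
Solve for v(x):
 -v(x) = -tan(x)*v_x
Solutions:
 v(x) = C1*sin(x)


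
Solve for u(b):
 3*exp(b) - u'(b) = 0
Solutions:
 u(b) = C1 + 3*exp(b)


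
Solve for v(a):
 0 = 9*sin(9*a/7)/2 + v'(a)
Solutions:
 v(a) = C1 + 7*cos(9*a/7)/2


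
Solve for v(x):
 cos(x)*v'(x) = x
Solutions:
 v(x) = C1 + Integral(x/cos(x), x)


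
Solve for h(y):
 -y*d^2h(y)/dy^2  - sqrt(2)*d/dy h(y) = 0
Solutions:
 h(y) = C1 + C2*y^(1 - sqrt(2))


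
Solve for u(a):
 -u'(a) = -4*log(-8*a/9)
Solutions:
 u(a) = C1 + 4*a*log(-a) + 4*a*(-2*log(3) - 1 + 3*log(2))


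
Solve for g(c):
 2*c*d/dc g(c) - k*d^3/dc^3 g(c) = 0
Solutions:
 g(c) = C1 + Integral(C2*airyai(2^(1/3)*c*(1/k)^(1/3)) + C3*airybi(2^(1/3)*c*(1/k)^(1/3)), c)


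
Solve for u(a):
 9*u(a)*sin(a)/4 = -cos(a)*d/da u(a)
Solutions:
 u(a) = C1*cos(a)^(9/4)


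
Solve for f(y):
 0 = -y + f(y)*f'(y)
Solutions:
 f(y) = -sqrt(C1 + y^2)
 f(y) = sqrt(C1 + y^2)


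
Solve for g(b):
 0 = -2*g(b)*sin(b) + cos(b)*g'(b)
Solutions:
 g(b) = C1/cos(b)^2


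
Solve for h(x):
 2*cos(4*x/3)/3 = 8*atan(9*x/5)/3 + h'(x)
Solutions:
 h(x) = C1 - 8*x*atan(9*x/5)/3 + 20*log(81*x^2 + 25)/27 + sin(4*x/3)/2


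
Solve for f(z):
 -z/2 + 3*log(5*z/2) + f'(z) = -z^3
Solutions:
 f(z) = C1 - z^4/4 + z^2/4 - 3*z*log(z) - 3*z*log(5) + 3*z*log(2) + 3*z


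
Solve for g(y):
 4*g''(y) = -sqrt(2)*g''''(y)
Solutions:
 g(y) = C1 + C2*y + C3*sin(2^(3/4)*y) + C4*cos(2^(3/4)*y)


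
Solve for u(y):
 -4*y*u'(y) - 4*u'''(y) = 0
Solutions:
 u(y) = C1 + Integral(C2*airyai(-y) + C3*airybi(-y), y)


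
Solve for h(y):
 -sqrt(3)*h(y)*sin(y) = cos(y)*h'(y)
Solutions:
 h(y) = C1*cos(y)^(sqrt(3))


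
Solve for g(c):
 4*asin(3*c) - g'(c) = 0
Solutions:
 g(c) = C1 + 4*c*asin(3*c) + 4*sqrt(1 - 9*c^2)/3


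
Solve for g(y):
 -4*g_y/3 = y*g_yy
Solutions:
 g(y) = C1 + C2/y^(1/3)


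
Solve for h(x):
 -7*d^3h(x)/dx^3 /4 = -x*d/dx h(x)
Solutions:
 h(x) = C1 + Integral(C2*airyai(14^(2/3)*x/7) + C3*airybi(14^(2/3)*x/7), x)


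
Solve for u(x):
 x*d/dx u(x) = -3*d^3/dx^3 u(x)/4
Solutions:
 u(x) = C1 + Integral(C2*airyai(-6^(2/3)*x/3) + C3*airybi(-6^(2/3)*x/3), x)


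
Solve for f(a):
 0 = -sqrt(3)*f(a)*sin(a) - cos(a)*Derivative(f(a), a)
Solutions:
 f(a) = C1*cos(a)^(sqrt(3))


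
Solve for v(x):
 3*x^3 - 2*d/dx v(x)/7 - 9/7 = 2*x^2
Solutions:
 v(x) = C1 + 21*x^4/8 - 7*x^3/3 - 9*x/2


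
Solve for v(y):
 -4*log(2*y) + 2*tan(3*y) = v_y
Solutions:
 v(y) = C1 - 4*y*log(y) - 4*y*log(2) + 4*y - 2*log(cos(3*y))/3


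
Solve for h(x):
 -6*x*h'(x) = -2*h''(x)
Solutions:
 h(x) = C1 + C2*erfi(sqrt(6)*x/2)


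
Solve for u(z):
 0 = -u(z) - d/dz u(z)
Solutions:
 u(z) = C1*exp(-z)


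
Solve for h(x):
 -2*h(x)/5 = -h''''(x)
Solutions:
 h(x) = C1*exp(-2^(1/4)*5^(3/4)*x/5) + C2*exp(2^(1/4)*5^(3/4)*x/5) + C3*sin(2^(1/4)*5^(3/4)*x/5) + C4*cos(2^(1/4)*5^(3/4)*x/5)


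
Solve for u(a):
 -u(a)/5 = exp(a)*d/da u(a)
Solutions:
 u(a) = C1*exp(exp(-a)/5)


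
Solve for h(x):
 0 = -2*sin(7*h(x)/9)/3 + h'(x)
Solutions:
 -2*x/3 + 9*log(cos(7*h(x)/9) - 1)/14 - 9*log(cos(7*h(x)/9) + 1)/14 = C1


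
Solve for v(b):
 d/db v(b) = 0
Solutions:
 v(b) = C1


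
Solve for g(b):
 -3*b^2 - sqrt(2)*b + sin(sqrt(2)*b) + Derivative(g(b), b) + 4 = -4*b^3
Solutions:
 g(b) = C1 - b^4 + b^3 + sqrt(2)*b^2/2 - 4*b + sqrt(2)*cos(sqrt(2)*b)/2


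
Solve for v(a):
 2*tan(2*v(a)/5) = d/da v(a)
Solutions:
 v(a) = -5*asin(C1*exp(4*a/5))/2 + 5*pi/2
 v(a) = 5*asin(C1*exp(4*a/5))/2


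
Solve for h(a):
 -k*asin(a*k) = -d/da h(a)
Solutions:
 h(a) = C1 + k*Piecewise((a*asin(a*k) + sqrt(-a^2*k^2 + 1)/k, Ne(k, 0)), (0, True))


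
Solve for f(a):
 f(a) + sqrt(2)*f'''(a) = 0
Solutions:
 f(a) = C3*exp(-2^(5/6)*a/2) + (C1*sin(2^(5/6)*sqrt(3)*a/4) + C2*cos(2^(5/6)*sqrt(3)*a/4))*exp(2^(5/6)*a/4)


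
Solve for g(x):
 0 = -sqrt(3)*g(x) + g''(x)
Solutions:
 g(x) = C1*exp(-3^(1/4)*x) + C2*exp(3^(1/4)*x)


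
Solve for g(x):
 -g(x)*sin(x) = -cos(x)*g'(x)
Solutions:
 g(x) = C1/cos(x)


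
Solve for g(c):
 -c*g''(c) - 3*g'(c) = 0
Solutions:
 g(c) = C1 + C2/c^2


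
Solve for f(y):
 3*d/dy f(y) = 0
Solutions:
 f(y) = C1


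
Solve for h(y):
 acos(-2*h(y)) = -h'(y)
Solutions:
 Integral(1/acos(-2*_y), (_y, h(y))) = C1 - y


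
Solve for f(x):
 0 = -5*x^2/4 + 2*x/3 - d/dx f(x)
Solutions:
 f(x) = C1 - 5*x^3/12 + x^2/3


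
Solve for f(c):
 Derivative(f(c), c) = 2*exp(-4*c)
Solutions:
 f(c) = C1 - exp(-4*c)/2


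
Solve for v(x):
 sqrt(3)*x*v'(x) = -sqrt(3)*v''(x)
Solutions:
 v(x) = C1 + C2*erf(sqrt(2)*x/2)


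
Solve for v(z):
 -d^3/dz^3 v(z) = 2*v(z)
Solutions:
 v(z) = C3*exp(-2^(1/3)*z) + (C1*sin(2^(1/3)*sqrt(3)*z/2) + C2*cos(2^(1/3)*sqrt(3)*z/2))*exp(2^(1/3)*z/2)


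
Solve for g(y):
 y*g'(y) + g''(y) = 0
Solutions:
 g(y) = C1 + C2*erf(sqrt(2)*y/2)


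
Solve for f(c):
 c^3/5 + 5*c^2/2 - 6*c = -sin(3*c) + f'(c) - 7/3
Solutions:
 f(c) = C1 + c^4/20 + 5*c^3/6 - 3*c^2 + 7*c/3 - cos(3*c)/3


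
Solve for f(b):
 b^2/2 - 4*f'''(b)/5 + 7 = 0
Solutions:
 f(b) = C1 + C2*b + C3*b^2 + b^5/96 + 35*b^3/24


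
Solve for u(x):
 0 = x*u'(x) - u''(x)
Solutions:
 u(x) = C1 + C2*erfi(sqrt(2)*x/2)


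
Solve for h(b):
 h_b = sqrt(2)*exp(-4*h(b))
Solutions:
 h(b) = log(-I*(C1 + 4*sqrt(2)*b)^(1/4))
 h(b) = log(I*(C1 + 4*sqrt(2)*b)^(1/4))
 h(b) = log(-(C1 + 4*sqrt(2)*b)^(1/4))
 h(b) = log(C1 + 4*sqrt(2)*b)/4


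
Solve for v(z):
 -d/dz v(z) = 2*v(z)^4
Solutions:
 v(z) = (-3^(2/3) - 3*3^(1/6)*I)*(1/(C1 + 2*z))^(1/3)/6
 v(z) = (-3^(2/3) + 3*3^(1/6)*I)*(1/(C1 + 2*z))^(1/3)/6
 v(z) = (1/(C1 + 6*z))^(1/3)


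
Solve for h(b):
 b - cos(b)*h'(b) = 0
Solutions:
 h(b) = C1 + Integral(b/cos(b), b)


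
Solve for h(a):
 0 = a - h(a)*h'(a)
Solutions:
 h(a) = -sqrt(C1 + a^2)
 h(a) = sqrt(C1 + a^2)


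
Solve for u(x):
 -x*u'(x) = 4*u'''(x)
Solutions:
 u(x) = C1 + Integral(C2*airyai(-2^(1/3)*x/2) + C3*airybi(-2^(1/3)*x/2), x)


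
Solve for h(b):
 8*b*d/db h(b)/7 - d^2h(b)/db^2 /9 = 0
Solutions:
 h(b) = C1 + C2*erfi(6*sqrt(7)*b/7)


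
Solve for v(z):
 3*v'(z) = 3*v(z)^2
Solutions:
 v(z) = -1/(C1 + z)


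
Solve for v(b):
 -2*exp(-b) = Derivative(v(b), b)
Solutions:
 v(b) = C1 + 2*exp(-b)


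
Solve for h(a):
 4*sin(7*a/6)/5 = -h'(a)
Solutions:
 h(a) = C1 + 24*cos(7*a/6)/35


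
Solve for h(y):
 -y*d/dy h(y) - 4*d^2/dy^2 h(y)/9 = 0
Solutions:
 h(y) = C1 + C2*erf(3*sqrt(2)*y/4)


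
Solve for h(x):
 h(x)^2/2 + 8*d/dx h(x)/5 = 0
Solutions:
 h(x) = 16/(C1 + 5*x)


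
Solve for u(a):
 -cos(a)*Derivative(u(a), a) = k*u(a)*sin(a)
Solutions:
 u(a) = C1*exp(k*log(cos(a)))


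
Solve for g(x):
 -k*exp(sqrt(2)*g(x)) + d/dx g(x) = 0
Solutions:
 g(x) = sqrt(2)*(2*log(-1/(C1 + k*x)) - log(2))/4


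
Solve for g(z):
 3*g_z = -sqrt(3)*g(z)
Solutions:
 g(z) = C1*exp(-sqrt(3)*z/3)


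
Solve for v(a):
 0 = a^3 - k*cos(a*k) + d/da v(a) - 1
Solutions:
 v(a) = C1 - a^4/4 + a + sin(a*k)


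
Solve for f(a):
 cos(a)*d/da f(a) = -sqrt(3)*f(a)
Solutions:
 f(a) = C1*(sin(a) - 1)^(sqrt(3)/2)/(sin(a) + 1)^(sqrt(3)/2)


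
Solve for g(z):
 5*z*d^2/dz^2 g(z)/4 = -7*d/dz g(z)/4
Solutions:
 g(z) = C1 + C2/z^(2/5)


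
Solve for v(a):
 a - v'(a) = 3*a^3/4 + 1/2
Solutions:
 v(a) = C1 - 3*a^4/16 + a^2/2 - a/2


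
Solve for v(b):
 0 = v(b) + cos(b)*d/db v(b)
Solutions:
 v(b) = C1*sqrt(sin(b) - 1)/sqrt(sin(b) + 1)


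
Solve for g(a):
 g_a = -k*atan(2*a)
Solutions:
 g(a) = C1 - k*(a*atan(2*a) - log(4*a^2 + 1)/4)


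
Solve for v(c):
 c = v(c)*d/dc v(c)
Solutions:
 v(c) = -sqrt(C1 + c^2)
 v(c) = sqrt(C1 + c^2)


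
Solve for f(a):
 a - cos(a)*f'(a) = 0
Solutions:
 f(a) = C1 + Integral(a/cos(a), a)


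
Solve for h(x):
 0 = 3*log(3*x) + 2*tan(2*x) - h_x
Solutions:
 h(x) = C1 + 3*x*log(x) - 3*x + 3*x*log(3) - log(cos(2*x))


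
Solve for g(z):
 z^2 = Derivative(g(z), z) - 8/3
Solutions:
 g(z) = C1 + z^3/3 + 8*z/3


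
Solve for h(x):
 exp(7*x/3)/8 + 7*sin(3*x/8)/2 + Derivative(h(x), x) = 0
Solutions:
 h(x) = C1 - 3*exp(7*x/3)/56 + 28*cos(3*x/8)/3


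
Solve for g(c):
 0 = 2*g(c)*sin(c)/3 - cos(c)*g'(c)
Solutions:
 g(c) = C1/cos(c)^(2/3)


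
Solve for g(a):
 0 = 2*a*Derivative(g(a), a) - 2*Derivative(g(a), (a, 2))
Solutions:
 g(a) = C1 + C2*erfi(sqrt(2)*a/2)


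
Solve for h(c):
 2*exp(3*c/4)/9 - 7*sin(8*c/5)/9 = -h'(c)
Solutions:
 h(c) = C1 - 8*exp(3*c/4)/27 - 35*cos(8*c/5)/72


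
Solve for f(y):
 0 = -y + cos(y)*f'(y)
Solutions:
 f(y) = C1 + Integral(y/cos(y), y)


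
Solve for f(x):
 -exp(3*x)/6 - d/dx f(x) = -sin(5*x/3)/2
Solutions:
 f(x) = C1 - exp(3*x)/18 - 3*cos(5*x/3)/10


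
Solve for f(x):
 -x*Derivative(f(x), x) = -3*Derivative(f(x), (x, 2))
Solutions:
 f(x) = C1 + C2*erfi(sqrt(6)*x/6)


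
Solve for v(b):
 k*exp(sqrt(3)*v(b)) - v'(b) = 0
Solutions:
 v(b) = sqrt(3)*(2*log(-1/(C1 + b*k)) - log(3))/6


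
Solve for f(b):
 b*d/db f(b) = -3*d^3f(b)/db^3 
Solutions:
 f(b) = C1 + Integral(C2*airyai(-3^(2/3)*b/3) + C3*airybi(-3^(2/3)*b/3), b)


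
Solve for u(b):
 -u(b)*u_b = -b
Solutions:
 u(b) = -sqrt(C1 + b^2)
 u(b) = sqrt(C1 + b^2)


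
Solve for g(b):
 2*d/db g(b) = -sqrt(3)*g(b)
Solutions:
 g(b) = C1*exp(-sqrt(3)*b/2)


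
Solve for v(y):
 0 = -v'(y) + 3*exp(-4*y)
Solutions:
 v(y) = C1 - 3*exp(-4*y)/4


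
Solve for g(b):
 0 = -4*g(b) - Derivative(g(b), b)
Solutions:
 g(b) = C1*exp(-4*b)


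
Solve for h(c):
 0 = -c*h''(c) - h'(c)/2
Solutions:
 h(c) = C1 + C2*sqrt(c)


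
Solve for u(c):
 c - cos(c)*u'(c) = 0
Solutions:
 u(c) = C1 + Integral(c/cos(c), c)


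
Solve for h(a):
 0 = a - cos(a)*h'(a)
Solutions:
 h(a) = C1 + Integral(a/cos(a), a)


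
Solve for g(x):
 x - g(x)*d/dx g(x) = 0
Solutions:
 g(x) = -sqrt(C1 + x^2)
 g(x) = sqrt(C1 + x^2)


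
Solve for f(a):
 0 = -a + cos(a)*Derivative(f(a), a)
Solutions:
 f(a) = C1 + Integral(a/cos(a), a)


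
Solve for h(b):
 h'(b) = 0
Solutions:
 h(b) = C1


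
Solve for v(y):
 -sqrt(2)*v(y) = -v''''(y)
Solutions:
 v(y) = C1*exp(-2^(1/8)*y) + C2*exp(2^(1/8)*y) + C3*sin(2^(1/8)*y) + C4*cos(2^(1/8)*y)


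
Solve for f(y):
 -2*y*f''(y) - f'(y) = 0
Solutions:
 f(y) = C1 + C2*sqrt(y)


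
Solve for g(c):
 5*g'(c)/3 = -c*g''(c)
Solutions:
 g(c) = C1 + C2/c^(2/3)


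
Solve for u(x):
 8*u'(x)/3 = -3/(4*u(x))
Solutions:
 u(x) = -sqrt(C1 - 9*x)/4
 u(x) = sqrt(C1 - 9*x)/4


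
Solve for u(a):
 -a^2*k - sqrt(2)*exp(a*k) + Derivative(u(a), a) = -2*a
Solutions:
 u(a) = C1 + a^3*k/3 - a^2 + sqrt(2)*exp(a*k)/k


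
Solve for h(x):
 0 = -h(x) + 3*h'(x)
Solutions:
 h(x) = C1*exp(x/3)


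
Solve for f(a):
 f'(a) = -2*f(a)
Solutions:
 f(a) = C1*exp(-2*a)


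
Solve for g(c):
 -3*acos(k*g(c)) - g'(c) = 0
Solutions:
 Integral(1/acos(_y*k), (_y, g(c))) = C1 - 3*c


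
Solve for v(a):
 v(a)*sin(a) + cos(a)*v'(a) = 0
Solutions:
 v(a) = C1*cos(a)


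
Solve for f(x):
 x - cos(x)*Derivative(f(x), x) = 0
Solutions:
 f(x) = C1 + Integral(x/cos(x), x)


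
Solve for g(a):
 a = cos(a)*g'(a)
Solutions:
 g(a) = C1 + Integral(a/cos(a), a)


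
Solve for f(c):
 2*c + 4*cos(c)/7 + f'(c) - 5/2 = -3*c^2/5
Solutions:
 f(c) = C1 - c^3/5 - c^2 + 5*c/2 - 4*sin(c)/7


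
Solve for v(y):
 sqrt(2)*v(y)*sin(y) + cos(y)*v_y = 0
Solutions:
 v(y) = C1*cos(y)^(sqrt(2))


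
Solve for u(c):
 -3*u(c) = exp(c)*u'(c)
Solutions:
 u(c) = C1*exp(3*exp(-c))


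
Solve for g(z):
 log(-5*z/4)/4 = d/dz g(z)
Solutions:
 g(z) = C1 + z*log(-z)/4 + z*(-2*log(2) - 1 + log(5))/4


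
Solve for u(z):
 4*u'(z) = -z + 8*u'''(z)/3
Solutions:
 u(z) = C1 + C2*exp(-sqrt(6)*z/2) + C3*exp(sqrt(6)*z/2) - z^2/8


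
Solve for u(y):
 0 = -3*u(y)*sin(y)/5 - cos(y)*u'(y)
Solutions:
 u(y) = C1*cos(y)^(3/5)


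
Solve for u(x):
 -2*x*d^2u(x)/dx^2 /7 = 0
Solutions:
 u(x) = C1 + C2*x


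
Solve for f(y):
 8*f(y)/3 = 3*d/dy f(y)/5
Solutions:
 f(y) = C1*exp(40*y/9)


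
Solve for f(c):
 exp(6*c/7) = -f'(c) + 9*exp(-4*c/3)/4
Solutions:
 f(c) = C1 - 7*exp(6*c/7)/6 - 27*exp(-4*c/3)/16


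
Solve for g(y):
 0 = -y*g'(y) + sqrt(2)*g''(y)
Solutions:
 g(y) = C1 + C2*erfi(2^(1/4)*y/2)


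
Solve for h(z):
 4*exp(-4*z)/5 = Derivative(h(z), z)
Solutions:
 h(z) = C1 - exp(-4*z)/5


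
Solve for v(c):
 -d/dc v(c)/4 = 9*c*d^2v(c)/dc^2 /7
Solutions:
 v(c) = C1 + C2*c^(29/36)


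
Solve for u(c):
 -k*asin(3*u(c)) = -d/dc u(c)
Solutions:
 Integral(1/asin(3*_y), (_y, u(c))) = C1 + c*k


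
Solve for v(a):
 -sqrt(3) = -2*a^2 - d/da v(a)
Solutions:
 v(a) = C1 - 2*a^3/3 + sqrt(3)*a


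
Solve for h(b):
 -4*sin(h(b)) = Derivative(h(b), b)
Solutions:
 h(b) = -acos((-C1 - exp(8*b))/(C1 - exp(8*b))) + 2*pi
 h(b) = acos((-C1 - exp(8*b))/(C1 - exp(8*b)))


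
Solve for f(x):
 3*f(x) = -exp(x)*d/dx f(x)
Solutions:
 f(x) = C1*exp(3*exp(-x))


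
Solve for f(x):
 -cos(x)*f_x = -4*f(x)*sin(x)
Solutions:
 f(x) = C1/cos(x)^4


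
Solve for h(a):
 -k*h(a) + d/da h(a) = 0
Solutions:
 h(a) = C1*exp(a*k)


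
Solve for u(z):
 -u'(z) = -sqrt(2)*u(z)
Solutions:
 u(z) = C1*exp(sqrt(2)*z)


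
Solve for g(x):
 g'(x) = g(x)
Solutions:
 g(x) = C1*exp(x)


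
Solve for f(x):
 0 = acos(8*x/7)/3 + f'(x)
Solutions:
 f(x) = C1 - x*acos(8*x/7)/3 + sqrt(49 - 64*x^2)/24


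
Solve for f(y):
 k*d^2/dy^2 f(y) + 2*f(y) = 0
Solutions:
 f(y) = C1*exp(-sqrt(2)*y*sqrt(-1/k)) + C2*exp(sqrt(2)*y*sqrt(-1/k))


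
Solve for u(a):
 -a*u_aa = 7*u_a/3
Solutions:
 u(a) = C1 + C2/a^(4/3)


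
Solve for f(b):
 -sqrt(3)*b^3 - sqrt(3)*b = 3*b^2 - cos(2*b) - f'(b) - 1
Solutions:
 f(b) = C1 + sqrt(3)*b^4/4 + b^3 + sqrt(3)*b^2/2 - b - sin(2*b)/2


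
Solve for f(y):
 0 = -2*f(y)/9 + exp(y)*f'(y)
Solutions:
 f(y) = C1*exp(-2*exp(-y)/9)


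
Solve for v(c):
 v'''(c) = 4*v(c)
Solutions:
 v(c) = C3*exp(2^(2/3)*c) + (C1*sin(2^(2/3)*sqrt(3)*c/2) + C2*cos(2^(2/3)*sqrt(3)*c/2))*exp(-2^(2/3)*c/2)


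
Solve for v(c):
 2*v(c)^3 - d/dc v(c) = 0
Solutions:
 v(c) = -sqrt(2)*sqrt(-1/(C1 + 2*c))/2
 v(c) = sqrt(2)*sqrt(-1/(C1 + 2*c))/2


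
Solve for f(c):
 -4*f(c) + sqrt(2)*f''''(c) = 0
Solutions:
 f(c) = C1*exp(-2^(3/8)*c) + C2*exp(2^(3/8)*c) + C3*sin(2^(3/8)*c) + C4*cos(2^(3/8)*c)


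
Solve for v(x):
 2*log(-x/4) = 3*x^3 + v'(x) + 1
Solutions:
 v(x) = C1 - 3*x^4/4 + 2*x*log(-x) + x*(-3 - 4*log(2))


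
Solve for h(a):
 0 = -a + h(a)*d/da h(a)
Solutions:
 h(a) = -sqrt(C1 + a^2)
 h(a) = sqrt(C1 + a^2)


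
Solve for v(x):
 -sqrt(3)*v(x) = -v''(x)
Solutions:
 v(x) = C1*exp(-3^(1/4)*x) + C2*exp(3^(1/4)*x)


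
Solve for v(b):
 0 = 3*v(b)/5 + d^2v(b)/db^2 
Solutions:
 v(b) = C1*sin(sqrt(15)*b/5) + C2*cos(sqrt(15)*b/5)


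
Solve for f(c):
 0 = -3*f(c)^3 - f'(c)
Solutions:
 f(c) = -sqrt(2)*sqrt(-1/(C1 - 3*c))/2
 f(c) = sqrt(2)*sqrt(-1/(C1 - 3*c))/2


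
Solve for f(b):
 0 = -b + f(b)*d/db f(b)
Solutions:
 f(b) = -sqrt(C1 + b^2)
 f(b) = sqrt(C1 + b^2)


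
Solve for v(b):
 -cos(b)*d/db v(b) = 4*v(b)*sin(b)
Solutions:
 v(b) = C1*cos(b)^4


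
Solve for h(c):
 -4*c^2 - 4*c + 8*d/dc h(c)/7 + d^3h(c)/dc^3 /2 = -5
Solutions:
 h(c) = C1 + C2*sin(4*sqrt(7)*c/7) + C3*cos(4*sqrt(7)*c/7) + 7*c^3/6 + 7*c^2/4 - 119*c/16


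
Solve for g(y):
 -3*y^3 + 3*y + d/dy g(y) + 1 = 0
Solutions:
 g(y) = C1 + 3*y^4/4 - 3*y^2/2 - y


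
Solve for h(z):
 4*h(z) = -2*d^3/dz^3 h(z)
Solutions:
 h(z) = C3*exp(-2^(1/3)*z) + (C1*sin(2^(1/3)*sqrt(3)*z/2) + C2*cos(2^(1/3)*sqrt(3)*z/2))*exp(2^(1/3)*z/2)


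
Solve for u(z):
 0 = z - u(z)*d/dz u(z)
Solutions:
 u(z) = -sqrt(C1 + z^2)
 u(z) = sqrt(C1 + z^2)


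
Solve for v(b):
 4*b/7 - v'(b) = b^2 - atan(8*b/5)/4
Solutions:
 v(b) = C1 - b^3/3 + 2*b^2/7 + b*atan(8*b/5)/4 - 5*log(64*b^2 + 25)/64


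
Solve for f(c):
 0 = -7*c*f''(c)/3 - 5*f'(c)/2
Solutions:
 f(c) = C1 + C2/c^(1/14)


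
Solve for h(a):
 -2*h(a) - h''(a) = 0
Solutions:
 h(a) = C1*sin(sqrt(2)*a) + C2*cos(sqrt(2)*a)


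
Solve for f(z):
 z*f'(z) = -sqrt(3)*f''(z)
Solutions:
 f(z) = C1 + C2*erf(sqrt(2)*3^(3/4)*z/6)


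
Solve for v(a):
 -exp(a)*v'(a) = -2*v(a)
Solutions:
 v(a) = C1*exp(-2*exp(-a))


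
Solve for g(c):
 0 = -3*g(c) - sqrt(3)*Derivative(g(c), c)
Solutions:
 g(c) = C1*exp(-sqrt(3)*c)


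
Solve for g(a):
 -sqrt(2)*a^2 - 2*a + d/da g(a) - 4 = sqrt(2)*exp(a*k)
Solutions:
 g(a) = C1 + sqrt(2)*a^3/3 + a^2 + 4*a + sqrt(2)*exp(a*k)/k


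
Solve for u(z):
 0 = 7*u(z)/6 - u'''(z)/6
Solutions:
 u(z) = C3*exp(7^(1/3)*z) + (C1*sin(sqrt(3)*7^(1/3)*z/2) + C2*cos(sqrt(3)*7^(1/3)*z/2))*exp(-7^(1/3)*z/2)


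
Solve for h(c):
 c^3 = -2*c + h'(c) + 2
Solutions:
 h(c) = C1 + c^4/4 + c^2 - 2*c


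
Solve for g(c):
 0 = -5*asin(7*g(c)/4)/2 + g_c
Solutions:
 Integral(1/asin(7*_y/4), (_y, g(c))) = C1 + 5*c/2


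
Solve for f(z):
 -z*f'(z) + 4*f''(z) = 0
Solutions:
 f(z) = C1 + C2*erfi(sqrt(2)*z/4)


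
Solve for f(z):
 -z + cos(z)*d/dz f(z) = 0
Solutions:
 f(z) = C1 + Integral(z/cos(z), z)


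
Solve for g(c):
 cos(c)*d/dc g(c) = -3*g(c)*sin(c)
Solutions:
 g(c) = C1*cos(c)^3


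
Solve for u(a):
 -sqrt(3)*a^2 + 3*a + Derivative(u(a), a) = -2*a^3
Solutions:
 u(a) = C1 - a^4/2 + sqrt(3)*a^3/3 - 3*a^2/2


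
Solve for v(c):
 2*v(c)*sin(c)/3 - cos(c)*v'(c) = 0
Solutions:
 v(c) = C1/cos(c)^(2/3)


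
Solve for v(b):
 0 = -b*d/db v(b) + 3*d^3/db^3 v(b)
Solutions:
 v(b) = C1 + Integral(C2*airyai(3^(2/3)*b/3) + C3*airybi(3^(2/3)*b/3), b)


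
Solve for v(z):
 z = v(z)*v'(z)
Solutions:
 v(z) = -sqrt(C1 + z^2)
 v(z) = sqrt(C1 + z^2)


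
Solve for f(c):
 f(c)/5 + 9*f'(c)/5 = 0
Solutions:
 f(c) = C1*exp(-c/9)


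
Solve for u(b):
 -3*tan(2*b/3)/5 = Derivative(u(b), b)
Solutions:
 u(b) = C1 + 9*log(cos(2*b/3))/10


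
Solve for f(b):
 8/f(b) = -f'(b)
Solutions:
 f(b) = -sqrt(C1 - 16*b)
 f(b) = sqrt(C1 - 16*b)


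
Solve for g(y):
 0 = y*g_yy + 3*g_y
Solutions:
 g(y) = C1 + C2/y^2


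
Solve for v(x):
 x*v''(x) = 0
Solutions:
 v(x) = C1 + C2*x


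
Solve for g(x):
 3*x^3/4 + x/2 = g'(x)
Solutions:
 g(x) = C1 + 3*x^4/16 + x^2/4


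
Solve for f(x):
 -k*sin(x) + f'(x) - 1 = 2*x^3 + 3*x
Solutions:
 f(x) = C1 - k*cos(x) + x^4/2 + 3*x^2/2 + x


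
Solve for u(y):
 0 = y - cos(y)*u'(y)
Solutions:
 u(y) = C1 + Integral(y/cos(y), y)


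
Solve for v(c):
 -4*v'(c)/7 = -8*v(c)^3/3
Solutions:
 v(c) = -sqrt(6)*sqrt(-1/(C1 + 14*c))/2
 v(c) = sqrt(6)*sqrt(-1/(C1 + 14*c))/2


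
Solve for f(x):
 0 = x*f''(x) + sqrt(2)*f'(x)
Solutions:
 f(x) = C1 + C2*x^(1 - sqrt(2))


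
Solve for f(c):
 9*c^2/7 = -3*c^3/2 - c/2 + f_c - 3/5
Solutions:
 f(c) = C1 + 3*c^4/8 + 3*c^3/7 + c^2/4 + 3*c/5


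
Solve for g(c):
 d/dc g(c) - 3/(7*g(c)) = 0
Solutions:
 g(c) = -sqrt(C1 + 42*c)/7
 g(c) = sqrt(C1 + 42*c)/7


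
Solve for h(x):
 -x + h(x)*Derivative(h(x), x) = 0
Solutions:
 h(x) = -sqrt(C1 + x^2)
 h(x) = sqrt(C1 + x^2)


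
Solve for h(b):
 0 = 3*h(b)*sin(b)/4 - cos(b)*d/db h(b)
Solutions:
 h(b) = C1/cos(b)^(3/4)


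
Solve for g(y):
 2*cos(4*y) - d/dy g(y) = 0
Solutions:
 g(y) = C1 + sin(4*y)/2


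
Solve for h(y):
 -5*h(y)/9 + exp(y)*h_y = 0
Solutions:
 h(y) = C1*exp(-5*exp(-y)/9)


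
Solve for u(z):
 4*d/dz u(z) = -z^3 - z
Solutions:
 u(z) = C1 - z^4/16 - z^2/8


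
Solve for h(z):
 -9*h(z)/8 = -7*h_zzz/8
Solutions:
 h(z) = C3*exp(21^(2/3)*z/7) + (C1*sin(3*3^(1/6)*7^(2/3)*z/14) + C2*cos(3*3^(1/6)*7^(2/3)*z/14))*exp(-21^(2/3)*z/14)


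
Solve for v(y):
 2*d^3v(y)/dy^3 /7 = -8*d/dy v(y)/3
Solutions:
 v(y) = C1 + C2*sin(2*sqrt(21)*y/3) + C3*cos(2*sqrt(21)*y/3)


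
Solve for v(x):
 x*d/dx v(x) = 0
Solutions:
 v(x) = C1


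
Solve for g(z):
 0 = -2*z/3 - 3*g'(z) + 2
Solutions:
 g(z) = C1 - z^2/9 + 2*z/3


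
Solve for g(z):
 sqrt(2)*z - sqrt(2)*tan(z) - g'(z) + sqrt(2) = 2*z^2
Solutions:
 g(z) = C1 - 2*z^3/3 + sqrt(2)*z^2/2 + sqrt(2)*z + sqrt(2)*log(cos(z))


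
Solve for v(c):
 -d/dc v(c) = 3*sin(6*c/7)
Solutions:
 v(c) = C1 + 7*cos(6*c/7)/2


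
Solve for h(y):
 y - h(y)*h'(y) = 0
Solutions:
 h(y) = -sqrt(C1 + y^2)
 h(y) = sqrt(C1 + y^2)


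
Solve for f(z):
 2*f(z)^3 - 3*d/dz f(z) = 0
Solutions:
 f(z) = -sqrt(6)*sqrt(-1/(C1 + 2*z))/2
 f(z) = sqrt(6)*sqrt(-1/(C1 + 2*z))/2


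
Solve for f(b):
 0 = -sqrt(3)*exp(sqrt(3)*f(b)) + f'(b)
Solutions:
 f(b) = sqrt(3)*(2*log(-1/(C1 + sqrt(3)*b)) - log(3))/6


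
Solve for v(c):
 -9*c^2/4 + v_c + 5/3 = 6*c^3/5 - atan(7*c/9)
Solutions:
 v(c) = C1 + 3*c^4/10 + 3*c^3/4 - c*atan(7*c/9) - 5*c/3 + 9*log(49*c^2 + 81)/14


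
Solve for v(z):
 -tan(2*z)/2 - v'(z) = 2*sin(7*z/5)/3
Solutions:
 v(z) = C1 + log(cos(2*z))/4 + 10*cos(7*z/5)/21


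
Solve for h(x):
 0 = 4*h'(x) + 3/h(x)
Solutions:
 h(x) = -sqrt(C1 - 6*x)/2
 h(x) = sqrt(C1 - 6*x)/2


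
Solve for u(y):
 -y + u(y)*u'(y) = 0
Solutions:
 u(y) = -sqrt(C1 + y^2)
 u(y) = sqrt(C1 + y^2)


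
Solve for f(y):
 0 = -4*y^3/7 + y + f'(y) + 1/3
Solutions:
 f(y) = C1 + y^4/7 - y^2/2 - y/3


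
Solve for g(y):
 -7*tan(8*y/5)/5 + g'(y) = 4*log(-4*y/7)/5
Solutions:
 g(y) = C1 + 4*y*log(-y)/5 - 4*y*log(7)/5 - 4*y/5 + 8*y*log(2)/5 - 7*log(cos(8*y/5))/8
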